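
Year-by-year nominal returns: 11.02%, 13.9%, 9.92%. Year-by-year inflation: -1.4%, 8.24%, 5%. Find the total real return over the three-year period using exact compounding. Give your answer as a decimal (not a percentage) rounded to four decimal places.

Nominal growth factor = 1.1102 × 1.1390 × 1.0992 = 1.389958
Price-level growth factor = 0.9860 × 1.0824 × 1.0500 = 1.120609
Real growth factor = 1.389958 / 1.120609 = 1.240360
Total real return = 1.240360 − 1 → 0.2404.

0.2404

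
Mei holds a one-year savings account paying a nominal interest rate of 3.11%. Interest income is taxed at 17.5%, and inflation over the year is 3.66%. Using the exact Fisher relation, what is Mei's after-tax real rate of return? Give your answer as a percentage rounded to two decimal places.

-1.06%

After-tax nominal return = 3.11% × (1 − 0.175) = 2.56575%.
1 + r = 1.0256575 / 1.03660 = 0.989444
After-tax real rate = 0.989444 − 1 → -1.06%.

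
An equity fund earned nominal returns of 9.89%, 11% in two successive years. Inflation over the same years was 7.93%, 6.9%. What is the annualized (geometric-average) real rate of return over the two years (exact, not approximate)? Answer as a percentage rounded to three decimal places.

2.821%

Nominal growth factor = 1.0989 × 1.1100 = 1.21977900
Price-level growth factor = 1.0793 × 1.0690 = 1.15377170
Real growth factor = 1.21977900 / 1.15377170 = 1.05721002
Annualized real rate = 1.05721002^(1/2) − 1 = 2.8207% → 2.821%.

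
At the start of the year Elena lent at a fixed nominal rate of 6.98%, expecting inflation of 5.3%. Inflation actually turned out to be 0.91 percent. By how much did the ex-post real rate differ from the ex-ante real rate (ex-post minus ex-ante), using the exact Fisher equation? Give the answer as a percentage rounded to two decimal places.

4.42%

Ex-ante: (1 + 0.0698)/(1 + 0.0530) − 1 = 1.5954%
Ex-post: (1 + 0.0698)/(1 + 0.0091) − 1 = 6.0153%
Difference (ex-post − ex-ante) = 4.4198% → 4.42%.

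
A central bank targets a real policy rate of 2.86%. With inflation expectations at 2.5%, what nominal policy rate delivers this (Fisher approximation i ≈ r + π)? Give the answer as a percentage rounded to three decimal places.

i ≈ r + π = 2.86% + 2.5% = 5.360%.

5.360%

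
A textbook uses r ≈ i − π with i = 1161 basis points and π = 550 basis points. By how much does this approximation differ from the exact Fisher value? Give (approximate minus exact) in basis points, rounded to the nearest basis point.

Approximate: r ≈ 11.610% − 5.500% = 6.1100%
Exact: (1 + 0.1161)/(1 + 0.0550) − 1 = 5.7915%
Error = 6.1100% − 5.7915% = 0.3185% → 32 basis points.

32 basis points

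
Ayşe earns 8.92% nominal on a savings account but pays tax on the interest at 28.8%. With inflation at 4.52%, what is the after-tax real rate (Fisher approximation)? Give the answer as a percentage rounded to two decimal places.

1.83%

After-tax nominal return = 8.92% × (1 − 0.288) = 6.35104%.
r ≈ 6.35104% − 4.52% → 1.83%.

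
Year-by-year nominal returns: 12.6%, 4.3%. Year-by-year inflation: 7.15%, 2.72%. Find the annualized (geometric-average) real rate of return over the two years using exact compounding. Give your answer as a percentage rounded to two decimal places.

3.30%

Compound the nominal returns: 1.1260 × 1.0430 = 1.17441800.
Compound inflation: 1.0715 × 1.0272 = 1.10064480.
Deflate: 1.17441800 / 1.10064480 = 1.06702726.
Annualized real rate = 1.06702726^(1/2) − 1 = 3.2970% → 3.30%.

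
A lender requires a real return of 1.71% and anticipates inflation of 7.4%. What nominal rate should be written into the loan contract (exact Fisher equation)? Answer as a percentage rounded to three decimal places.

9.237%

(1 + i) = (1 + r)(1 + π) = 1.01710 × 1.07400 = 1.0923654
i = 1.0923654 − 1, so the required nominal rate is 9.237%.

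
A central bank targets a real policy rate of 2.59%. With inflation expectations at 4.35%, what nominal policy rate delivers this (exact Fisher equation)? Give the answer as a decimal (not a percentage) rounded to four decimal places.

(1 + i) = (1 + r)(1 + π) = 1.02590 × 1.04350 = 1.07052665
i = 1.07052665 − 1, so the required nominal rate is 0.0705.

0.0705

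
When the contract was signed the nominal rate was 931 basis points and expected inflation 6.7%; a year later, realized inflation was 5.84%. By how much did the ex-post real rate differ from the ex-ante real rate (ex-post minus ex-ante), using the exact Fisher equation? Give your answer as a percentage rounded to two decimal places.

Ex-ante: (1 + 0.0931)/(1 + 0.0670) − 1 = 2.4461%
Ex-post: (1 + 0.0931)/(1 + 0.0584) − 1 = 3.2785%
Difference (ex-post − ex-ante) = 0.8324% → 0.83%.

0.83%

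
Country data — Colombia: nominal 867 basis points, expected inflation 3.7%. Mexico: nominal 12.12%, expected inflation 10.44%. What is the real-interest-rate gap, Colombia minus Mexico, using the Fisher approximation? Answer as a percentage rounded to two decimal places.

3.29%

Colombia: 8.67% − 3.7% = 4.970%
Mexico: 12.12% − 10.44% = 1.680%
Differential = 3.290% → 3.29%.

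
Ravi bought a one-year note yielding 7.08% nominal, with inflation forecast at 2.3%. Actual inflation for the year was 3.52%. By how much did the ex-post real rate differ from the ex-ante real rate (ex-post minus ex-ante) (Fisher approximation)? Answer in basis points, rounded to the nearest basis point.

-122 basis points

Ex-ante: 7.08% − 2.3% = 4.780%
Ex-post: 7.08% − 3.52% = 3.560%
Difference (ex-post − ex-ante) = -1.2200% → -122 basis points.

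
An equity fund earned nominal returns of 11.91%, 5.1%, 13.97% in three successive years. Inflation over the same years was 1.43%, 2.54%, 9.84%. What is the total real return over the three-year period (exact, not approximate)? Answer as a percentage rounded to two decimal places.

Nominal growth factor = 1.1191 × 1.0510 × 1.1397 = 1.340486
Price-level growth factor = 1.0143 × 1.0254 × 1.0984 = 1.142405
Real growth factor = 1.340486 / 1.142405 = 1.173389
Total real return = 1.173389 − 1 → 17.34%.

17.34%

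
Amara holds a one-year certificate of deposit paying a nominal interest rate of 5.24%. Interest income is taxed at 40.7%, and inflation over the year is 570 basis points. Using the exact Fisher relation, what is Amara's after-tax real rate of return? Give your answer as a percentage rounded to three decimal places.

After-tax nominal return = 5.24% × (1 − 0.407) = 3.10732%.
1 + r = 1.0310732 / 1.05700 = 0.975471
After-tax real rate = 0.975471 − 1 → -2.453%.

-2.453%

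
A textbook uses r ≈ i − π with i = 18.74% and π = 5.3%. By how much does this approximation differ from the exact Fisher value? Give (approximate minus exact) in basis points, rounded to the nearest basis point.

68 basis points

Approximate: r ≈ 18.740% − 5.300% = 13.4400%
Exact: (1 + 0.1874)/(1 + 0.0530) − 1 = 12.7635%
Error = 13.4400% − 12.7635% = 0.6765% → 68 basis points.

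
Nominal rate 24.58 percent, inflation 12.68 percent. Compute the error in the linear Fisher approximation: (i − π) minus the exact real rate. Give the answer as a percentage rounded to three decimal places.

1.339%

Approximate: r ≈ 24.580% − 12.680% = 11.9000%
Exact: (1 + 0.2458)/(1 + 0.1268) − 1 = 10.5609%
Error = 11.9000% − 10.5609% = 1.3391% → 1.339%.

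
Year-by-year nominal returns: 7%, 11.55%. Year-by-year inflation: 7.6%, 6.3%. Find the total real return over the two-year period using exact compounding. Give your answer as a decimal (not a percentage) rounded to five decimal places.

Nominal growth factor = 1.0700 × 1.1155 = 1.193585
Price-level growth factor = 1.0760 × 1.0630 = 1.143788
Real growth factor = 1.193585 / 1.143788 = 1.043537
Total real return = 1.043537 − 1 → 0.04354.

0.04354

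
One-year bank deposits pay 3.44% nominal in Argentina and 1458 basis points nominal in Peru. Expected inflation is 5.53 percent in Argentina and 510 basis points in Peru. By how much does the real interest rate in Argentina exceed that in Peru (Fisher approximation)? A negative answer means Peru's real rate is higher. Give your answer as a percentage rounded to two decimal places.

-11.57%

Argentina: 3.44% − 5.53% = -2.090%
Peru: 14.58% − 5.1% = 9.480%
Differential = -11.570% → -11.57%.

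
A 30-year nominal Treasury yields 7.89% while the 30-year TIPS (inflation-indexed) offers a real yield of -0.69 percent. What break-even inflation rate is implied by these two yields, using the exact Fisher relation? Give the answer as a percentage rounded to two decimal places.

8.64%

(1 + π) = (1 + i)/(1 + r) = 1.07890 / 0.99310 = 1.086396
Break-even inflation = 1.086396 − 1 → 8.64%.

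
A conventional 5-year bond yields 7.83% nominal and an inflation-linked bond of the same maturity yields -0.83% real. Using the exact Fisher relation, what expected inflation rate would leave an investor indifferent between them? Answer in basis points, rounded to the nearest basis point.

873 basis points

(1 + π) = (1 + i)/(1 + r) = 1.07830 / 0.99170 = 1.087325
Break-even inflation = 1.087325 − 1 → 873 basis points.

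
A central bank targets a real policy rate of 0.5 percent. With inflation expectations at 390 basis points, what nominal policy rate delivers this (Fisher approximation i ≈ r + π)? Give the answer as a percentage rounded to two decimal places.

4.40%

i ≈ r + π = 0.5% + 3.9% = 4.40%.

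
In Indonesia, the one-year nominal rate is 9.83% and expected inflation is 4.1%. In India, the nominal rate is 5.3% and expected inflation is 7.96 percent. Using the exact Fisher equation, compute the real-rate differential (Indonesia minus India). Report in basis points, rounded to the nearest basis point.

Indonesia: (1 + 0.0983)/(1 + 0.0410) − 1 = 5.5043%
India: (1 + 0.0530)/(1 + 0.0796) − 1 = -2.4639%
Differential = 5.5043% − (-2.4639%) = 7.9682% → 797 basis points.

797 basis points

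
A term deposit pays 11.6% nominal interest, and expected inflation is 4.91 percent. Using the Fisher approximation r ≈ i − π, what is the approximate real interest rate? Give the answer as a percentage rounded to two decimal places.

6.69%

r ≈ i − π = 11.6% − 4.91% = 6.69%.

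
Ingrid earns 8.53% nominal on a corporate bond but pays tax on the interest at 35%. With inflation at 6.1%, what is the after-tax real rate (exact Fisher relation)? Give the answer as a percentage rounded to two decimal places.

After-tax nominal return = 8.53% × (1 − 0.35) = 5.5445%.
1 + r = 1.055445 / 1.06100 = 0.994764
After-tax real rate = 0.994764 − 1 → -0.52%.

-0.52%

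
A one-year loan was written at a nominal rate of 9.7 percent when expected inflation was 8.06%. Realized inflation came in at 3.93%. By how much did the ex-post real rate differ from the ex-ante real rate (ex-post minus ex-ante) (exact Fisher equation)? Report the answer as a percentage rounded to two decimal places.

Ex-ante: (1 + 0.0970)/(1 + 0.0806) − 1 = 1.5177%
Ex-post: (1 + 0.0970)/(1 + 0.0393) − 1 = 5.5518%
Difference (ex-post − ex-ante) = 4.0341% → 4.03%.

4.03%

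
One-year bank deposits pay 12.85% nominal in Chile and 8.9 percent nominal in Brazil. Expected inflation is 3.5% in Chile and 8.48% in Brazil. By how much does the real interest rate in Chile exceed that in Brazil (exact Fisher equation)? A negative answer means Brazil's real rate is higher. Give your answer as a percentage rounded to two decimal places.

Chile: (1 + 0.1285)/(1 + 0.0350) − 1 = 9.0338%
Brazil: (1 + 0.0890)/(1 + 0.0848) − 1 = 0.3872%
Differential = 9.0338% − 0.3872% = 8.6466% → 8.65%.

8.65%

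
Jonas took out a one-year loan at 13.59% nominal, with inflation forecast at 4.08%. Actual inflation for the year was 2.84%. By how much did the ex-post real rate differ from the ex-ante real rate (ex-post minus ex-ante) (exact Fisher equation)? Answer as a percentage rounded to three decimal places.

1.316%

Ex-ante: (1 + 0.1359)/(1 + 0.0408) − 1 = 9.1372%
Ex-post: (1 + 0.1359)/(1 + 0.0284) − 1 = 10.4531%
Difference (ex-post − ex-ante) = 1.3159% → 1.316%.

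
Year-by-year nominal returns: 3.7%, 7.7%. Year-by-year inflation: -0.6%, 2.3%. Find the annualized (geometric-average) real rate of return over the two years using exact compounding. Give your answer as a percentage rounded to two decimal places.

4.80%

Compound the nominal returns: 1.0370 × 1.0770 = 1.11684900.
Compound inflation: 0.9940 × 1.0230 = 1.01686200.
Deflate: 1.11684900 / 1.01686200 = 1.09832898.
Annualized real rate = 1.09832898^(1/2) − 1 = 4.8012% → 4.80%.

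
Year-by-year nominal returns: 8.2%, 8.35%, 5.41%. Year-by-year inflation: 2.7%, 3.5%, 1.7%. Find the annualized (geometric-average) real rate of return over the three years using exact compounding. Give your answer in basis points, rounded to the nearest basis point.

Compound the nominal returns: 1.0820 × 1.0835 × 1.0541 = 1.23577097.
Compound inflation: 1.0270 × 1.0350 × 1.0170 = 1.08101507.
Deflate: 1.23577097 / 1.08101507 = 1.14315796.
Annualized real rate = 1.14315796^(1/3) − 1 = 4.5608% → 456 basis points.

456 basis points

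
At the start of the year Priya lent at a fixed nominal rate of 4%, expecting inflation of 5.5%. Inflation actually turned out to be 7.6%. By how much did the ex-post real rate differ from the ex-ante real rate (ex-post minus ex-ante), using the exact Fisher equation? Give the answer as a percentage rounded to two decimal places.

-1.92%

Ex-ante: (1 + 0.0400)/(1 + 0.0550) − 1 = -1.4218%
Ex-post: (1 + 0.0400)/(1 + 0.0760) − 1 = -3.3457%
Difference (ex-post − ex-ante) = -1.9239% → -1.92%.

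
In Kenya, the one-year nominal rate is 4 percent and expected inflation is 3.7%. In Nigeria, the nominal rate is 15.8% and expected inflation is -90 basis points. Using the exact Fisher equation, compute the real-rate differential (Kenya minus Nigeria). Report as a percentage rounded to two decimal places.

Kenya: (1 + 0.0400)/(1 + 0.0370) − 1 = 0.2893%
Nigeria: (1 + 0.1580)/(1 − 0.0090) − 1 = 16.8517%
Differential = 0.2893% − 16.8517% = -16.5624% → -16.56%.

-16.56%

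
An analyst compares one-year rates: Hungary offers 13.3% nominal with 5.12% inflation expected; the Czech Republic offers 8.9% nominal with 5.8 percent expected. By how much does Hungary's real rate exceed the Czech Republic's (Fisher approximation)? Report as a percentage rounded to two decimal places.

Hungary: 13.3% − 5.12% = 8.180%
The Czech Republic: 8.9% − 5.8% = 3.100%
Differential = 5.080% → 5.08%.

5.08%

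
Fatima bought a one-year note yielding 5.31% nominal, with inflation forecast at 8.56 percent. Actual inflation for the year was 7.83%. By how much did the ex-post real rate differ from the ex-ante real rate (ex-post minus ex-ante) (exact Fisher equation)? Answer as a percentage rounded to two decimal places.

0.66%

Ex-ante: (1 + 0.0531)/(1 + 0.0856) − 1 = -2.9937%
Ex-post: (1 + 0.0531)/(1 + 0.0783) − 1 = -2.3370%
Difference (ex-post − ex-ante) = 0.6567% → 0.66%.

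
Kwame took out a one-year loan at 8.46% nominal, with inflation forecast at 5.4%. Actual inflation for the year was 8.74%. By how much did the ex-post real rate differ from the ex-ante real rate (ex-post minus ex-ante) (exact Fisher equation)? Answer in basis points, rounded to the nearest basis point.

-316 basis points

Ex-ante: (1 + 0.0846)/(1 + 0.0540) − 1 = 2.9032%
Ex-post: (1 + 0.0846)/(1 + 0.0874) − 1 = -0.2575%
Difference (ex-post − ex-ante) = -3.1607% → -316 basis points.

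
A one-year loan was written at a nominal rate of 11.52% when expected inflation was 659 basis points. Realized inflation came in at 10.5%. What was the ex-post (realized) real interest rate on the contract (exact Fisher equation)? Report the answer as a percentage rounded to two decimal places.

Ex-post: (1 + 0.1152)/(1 + 0.1050) − 1 = 0.9231%
So the realized real rate is 0.92%.

0.92%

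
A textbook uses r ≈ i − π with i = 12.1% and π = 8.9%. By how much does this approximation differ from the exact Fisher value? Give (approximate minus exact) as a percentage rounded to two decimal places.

Approximate: r ≈ 12.100% − 8.900% = 3.2000%
Exact: (1 + 0.1210)/(1 + 0.0890) − 1 = 2.9385%
Error = 3.2000% − 2.9385% = 0.2615% → 0.26%.

0.26%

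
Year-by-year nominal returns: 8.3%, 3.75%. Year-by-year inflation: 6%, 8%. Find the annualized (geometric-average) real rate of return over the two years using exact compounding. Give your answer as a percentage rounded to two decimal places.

Compound the nominal returns: 1.0830 × 1.0375 = 1.12361250.
Compound inflation: 1.0600 × 1.0800 = 1.14480000.
Deflate: 1.12361250 / 1.14480000 = 0.98149240.
Annualized real rate = 0.98149240^(1/2) − 1 = -0.9297% → -0.93%.

-0.93%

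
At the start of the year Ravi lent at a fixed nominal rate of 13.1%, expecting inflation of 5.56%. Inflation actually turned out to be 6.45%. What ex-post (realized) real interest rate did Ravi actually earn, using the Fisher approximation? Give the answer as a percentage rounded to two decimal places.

6.65%

Ex-post: 13.1% − 6.45% = 6.650%
So the realized real rate is 6.65%.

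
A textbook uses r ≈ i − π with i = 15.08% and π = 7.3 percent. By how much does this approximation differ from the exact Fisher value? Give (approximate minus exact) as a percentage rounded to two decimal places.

0.53%

Approximate: r ≈ 15.080% − 7.300% = 7.7800%
Exact: (1 + 0.1508)/(1 + 0.0730) − 1 = 7.2507%
Error = 7.7800% − 7.2507% = 0.5293% → 0.53%.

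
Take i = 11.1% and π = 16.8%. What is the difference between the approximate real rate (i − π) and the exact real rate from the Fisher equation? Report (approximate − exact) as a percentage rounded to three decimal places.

Approximate: r ≈ 11.100% − 16.800% = -5.7000%
Exact: (1 + 0.1110)/(1 + 0.1680) − 1 = -4.8801%
Error = -5.7000% − (-4.8801%) = -0.8199% → -0.820%.

-0.820%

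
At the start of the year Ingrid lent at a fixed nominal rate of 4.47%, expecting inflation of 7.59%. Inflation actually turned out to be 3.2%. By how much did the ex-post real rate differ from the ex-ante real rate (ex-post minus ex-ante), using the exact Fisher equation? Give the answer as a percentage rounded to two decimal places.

Ex-ante: (1 + 0.0447)/(1 + 0.0759) − 1 = -2.8999%
Ex-post: (1 + 0.0447)/(1 + 0.0320) − 1 = 1.2306%
Difference (ex-post − ex-ante) = 4.1305% → 4.13%.

4.13%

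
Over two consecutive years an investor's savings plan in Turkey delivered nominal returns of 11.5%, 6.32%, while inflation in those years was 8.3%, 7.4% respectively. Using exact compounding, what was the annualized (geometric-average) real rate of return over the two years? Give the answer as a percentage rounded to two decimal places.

Nominal growth factor = 1.1150 × 1.0632 = 1.18546800
Price-level growth factor = 1.0830 × 1.0740 = 1.16314200
Real growth factor = 1.18546800 / 1.16314200 = 1.01919456
Annualized real rate = 1.01919456^(1/2) − 1 = 0.9552% → 0.96%.

0.96%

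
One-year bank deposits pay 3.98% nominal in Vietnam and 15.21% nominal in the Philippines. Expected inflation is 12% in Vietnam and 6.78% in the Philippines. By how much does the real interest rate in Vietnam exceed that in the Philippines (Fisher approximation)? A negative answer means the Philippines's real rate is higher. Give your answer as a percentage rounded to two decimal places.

-16.45%

Vietnam: 3.98% − 12% = -8.020%
The Philippines: 15.21% − 6.78% = 8.430%
Differential = -16.450% → -16.45%.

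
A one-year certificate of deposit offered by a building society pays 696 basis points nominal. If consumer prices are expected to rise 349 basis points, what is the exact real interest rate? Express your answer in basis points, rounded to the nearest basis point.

1 + r = 1.06960 / 1.03490 = 1.033530
r = 1.033530 − 1 = 3.3530%, i.e. 335 basis points.

335 basis points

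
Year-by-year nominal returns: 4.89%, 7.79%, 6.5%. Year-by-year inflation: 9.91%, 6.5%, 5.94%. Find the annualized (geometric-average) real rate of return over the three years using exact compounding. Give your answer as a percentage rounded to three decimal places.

Nominal growth factor = 1.0489 × 1.0779 × 1.0650 = 1.204098915
Price-level growth factor = 1.0991 × 1.0650 × 1.0594 = 1.240071665
Real growth factor = 1.204098915 / 1.240071665 = 0.970991394
Annualized real rate = 0.970991394^(1/3) − 1 = -0.97646% → -0.976%.

-0.976%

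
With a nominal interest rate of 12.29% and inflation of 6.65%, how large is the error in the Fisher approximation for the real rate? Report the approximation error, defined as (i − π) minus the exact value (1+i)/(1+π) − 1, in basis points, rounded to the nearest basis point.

Approximate: r ≈ 12.290% − 6.650% = 5.6400%
Exact: (1 + 0.1229)/(1 + 0.0665) − 1 = 5.2883%
Error = 5.6400% − 5.2883% = 0.3517% → 35 basis points.

35 basis points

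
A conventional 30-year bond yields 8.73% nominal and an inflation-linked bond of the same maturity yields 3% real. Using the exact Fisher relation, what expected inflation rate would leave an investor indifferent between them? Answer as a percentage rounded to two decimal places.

(1 + π) = (1 + i)/(1 + r) = 1.08730 / 1.03000 = 1.055631
Break-even inflation = 1.055631 − 1 → 5.56%.

5.56%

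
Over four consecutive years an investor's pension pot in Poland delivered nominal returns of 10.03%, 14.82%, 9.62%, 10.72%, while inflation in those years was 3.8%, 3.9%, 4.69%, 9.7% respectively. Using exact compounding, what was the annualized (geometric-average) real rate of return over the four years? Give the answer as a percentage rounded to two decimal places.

Compound the nominal returns: 1.1003 × 1.1482 × 1.0962 × 1.1072 = 1.53336141.
Compound inflation: 1.0380 × 1.0390 × 1.0469 × 1.0970 = 1.23858190.
Deflate: 1.53336141 / 1.23858190 = 1.23799760.
Annualized real rate = 1.23799760^(1/4) − 1 = 5.4824% → 5.48%.

5.48%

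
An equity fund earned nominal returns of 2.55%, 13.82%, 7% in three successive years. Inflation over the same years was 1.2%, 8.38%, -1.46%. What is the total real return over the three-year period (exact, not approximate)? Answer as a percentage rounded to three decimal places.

Compound the nominal returns: 1.0255 × 1.1382 × 1.0700 = 1.248930.
Compound inflation: 1.0120 × 1.0838 × 0.9854 = 1.080792.
Deflate: 1.248930 / 1.080792 = 1.155569.
Total real return = 1.155569 − 1 → 15.557%.

15.557%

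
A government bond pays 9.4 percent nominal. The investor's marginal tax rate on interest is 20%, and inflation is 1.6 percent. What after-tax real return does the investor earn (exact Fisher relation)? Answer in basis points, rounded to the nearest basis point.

After-tax nominal return = 9.4% × (1 − 0.2) = 7.5200%.
1 + r = 1.07520 / 1.01600 = 1.058268
After-tax real rate = 1.058268 − 1 → 583 basis points.

583 basis points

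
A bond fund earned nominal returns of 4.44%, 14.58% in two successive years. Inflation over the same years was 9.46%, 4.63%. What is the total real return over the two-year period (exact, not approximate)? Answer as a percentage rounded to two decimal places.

Compound the nominal returns: 1.0444 × 1.1458 = 1.196674.
Compound inflation: 1.0946 × 1.0463 = 1.145280.
Deflate: 1.196674 / 1.145280 = 1.044874.
Total real return = 1.044874 − 1 → 4.49%.

4.49%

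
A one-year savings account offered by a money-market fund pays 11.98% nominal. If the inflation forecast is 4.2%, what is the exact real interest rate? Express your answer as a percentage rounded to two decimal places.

By the Fisher equation, 1 + r = (1 + i)/(1 + π).
1 + r = 1.11980 / 1.04200 = 1.074664
r = 1.074664 − 1 = 7.4664%, i.e. 7.47%.

7.47%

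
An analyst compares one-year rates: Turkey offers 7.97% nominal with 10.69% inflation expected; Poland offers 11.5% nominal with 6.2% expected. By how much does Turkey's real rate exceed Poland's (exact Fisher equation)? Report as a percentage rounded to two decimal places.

-7.45%

Turkey: (1 + 0.0797)/(1 + 0.1069) − 1 = -2.4573%
Poland: (1 + 0.1150)/(1 + 0.0620) − 1 = 4.9906%
Differential = -2.4573% − 4.9906% = -7.4479% → -7.45%.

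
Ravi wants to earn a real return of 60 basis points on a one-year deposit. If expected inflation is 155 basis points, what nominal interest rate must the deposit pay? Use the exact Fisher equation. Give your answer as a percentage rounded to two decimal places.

2.16%

(1 + i) = (1 + r)(1 + π) = 1.00600 × 1.01550 = 1.021593
i = 1.021593 − 1, so the required nominal rate is 2.16%.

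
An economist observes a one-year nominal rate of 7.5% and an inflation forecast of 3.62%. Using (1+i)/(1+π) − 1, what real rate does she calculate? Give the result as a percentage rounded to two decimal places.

3.74%

By the Fisher equation, 1 + r = (1 + i)/(1 + π).
1 + r = 1.07500 / 1.03620 = 1.037445
r = 1.037445 − 1 = 3.7445%, i.e. 3.74%.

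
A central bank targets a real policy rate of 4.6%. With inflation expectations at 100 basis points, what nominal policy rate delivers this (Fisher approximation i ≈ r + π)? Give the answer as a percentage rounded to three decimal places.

5.600%

i ≈ r + π = 4.6% + 1% = 5.600%.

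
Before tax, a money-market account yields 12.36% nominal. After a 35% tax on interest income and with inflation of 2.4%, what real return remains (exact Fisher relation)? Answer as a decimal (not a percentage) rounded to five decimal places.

0.05502

After-tax nominal return = 12.36% × (1 − 0.35) = 8.0340%.
1 + r = 1.08034 / 1.02400 = 1.055020
After-tax real rate = 1.055020 − 1 → 0.05502.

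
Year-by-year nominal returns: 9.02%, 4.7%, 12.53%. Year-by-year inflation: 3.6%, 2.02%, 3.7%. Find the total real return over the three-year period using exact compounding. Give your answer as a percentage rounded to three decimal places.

17.192%

Compound the nominal returns: 1.0902 × 1.0470 × 1.1253 = 1.284462.
Compound inflation: 1.0360 × 1.0202 × 1.0370 = 1.096034.
Deflate: 1.284462 / 1.096034 = 1.171918.
Total real return = 1.171918 − 1 → 17.192%.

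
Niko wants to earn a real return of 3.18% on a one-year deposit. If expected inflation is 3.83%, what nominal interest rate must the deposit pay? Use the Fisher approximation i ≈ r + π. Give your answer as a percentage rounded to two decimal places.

7.01%

i ≈ r + π = 3.18% + 3.83% = 7.01%.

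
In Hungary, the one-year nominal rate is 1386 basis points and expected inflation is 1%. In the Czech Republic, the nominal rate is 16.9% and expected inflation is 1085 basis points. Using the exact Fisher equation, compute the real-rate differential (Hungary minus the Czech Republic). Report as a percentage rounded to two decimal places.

7.27%

Hungary: (1 + 0.1386)/(1 + 0.0100) − 1 = 12.7327%
The Czech Republic: (1 + 0.1690)/(1 + 0.1085) − 1 = 5.4578%
Differential = 12.7327% − 5.4578% = 7.2748% → 7.27%.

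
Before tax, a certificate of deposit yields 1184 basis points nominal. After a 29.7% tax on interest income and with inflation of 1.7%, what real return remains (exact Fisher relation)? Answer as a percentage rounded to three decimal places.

After-tax nominal return = 11.84% × (1 − 0.297) = 8.32352%.
1 + r = 1.0832352 / 1.01700 = 1.065128
After-tax real rate = 1.065128 − 1 → 6.513%.

6.513%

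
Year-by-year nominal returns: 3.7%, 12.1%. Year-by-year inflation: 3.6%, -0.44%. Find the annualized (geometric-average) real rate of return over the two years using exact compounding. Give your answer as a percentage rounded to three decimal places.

Compound the nominal returns: 1.0370 × 1.1210 = 1.16247700.
Compound inflation: 1.0360 × 0.9956 = 1.03144160.
Deflate: 1.16247700 / 1.03144160 = 1.12704103.
Annualized real rate = 1.12704103^(1/2) − 1 = 6.1622% → 6.162%.

6.162%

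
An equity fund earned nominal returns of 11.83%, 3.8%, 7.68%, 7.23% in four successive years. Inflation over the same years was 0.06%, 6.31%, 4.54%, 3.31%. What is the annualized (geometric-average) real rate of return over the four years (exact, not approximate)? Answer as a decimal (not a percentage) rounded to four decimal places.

Compound the nominal returns: 1.1183 × 1.0380 × 1.0768 × 1.0723 = 1.34031547.
Compound inflation: 1.0006 × 1.0631 × 1.0454 × 1.0331 = 1.14883980.
Deflate: 1.34031547 / 1.14883980 = 1.16666873.
Annualized real rate = 1.16666873^(1/4) − 1 = 3.9290% → 0.0393.

0.0393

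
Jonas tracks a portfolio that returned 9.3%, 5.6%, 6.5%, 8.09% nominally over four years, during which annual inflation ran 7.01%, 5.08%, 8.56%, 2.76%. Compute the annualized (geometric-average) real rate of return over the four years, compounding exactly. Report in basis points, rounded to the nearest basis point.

Nominal growth factor = 1.0930 × 1.0560 × 1.0650 × 1.0809 = 1.32867635
Price-level growth factor = 1.0701 × 1.0508 × 1.0856 × 1.0276 = 1.25440668
Real growth factor = 1.32867635 / 1.25440668 = 1.05920701
Annualized real rate = 1.05920701^(1/4) − 1 = 1.4484% → 145 basis points.

145 basis points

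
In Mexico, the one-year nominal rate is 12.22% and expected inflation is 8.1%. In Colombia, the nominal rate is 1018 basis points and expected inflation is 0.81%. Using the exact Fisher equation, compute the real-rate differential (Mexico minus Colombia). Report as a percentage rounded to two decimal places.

-5.48%

Mexico: (1 + 0.1222)/(1 + 0.0810) − 1 = 3.8113%
Colombia: (1 + 0.1018)/(1 + 0.0081) − 1 = 9.2947%
Differential = 3.8113% − 9.2947% = -5.4834% → -5.48%.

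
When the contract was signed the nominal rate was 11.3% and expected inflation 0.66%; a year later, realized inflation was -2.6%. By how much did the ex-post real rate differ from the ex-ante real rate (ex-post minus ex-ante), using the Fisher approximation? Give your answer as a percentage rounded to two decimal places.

Ex-ante: 11.3% − 0.66% = 10.640%
Ex-post: 11.3% − (-2.6%) = 13.900%
Difference (ex-post − ex-ante) = 3.2600% → 3.26%.

3.26%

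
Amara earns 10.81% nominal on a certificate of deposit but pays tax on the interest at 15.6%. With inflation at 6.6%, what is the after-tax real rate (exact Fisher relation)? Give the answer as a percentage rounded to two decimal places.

2.37%

After-tax nominal return = 10.81% × (1 − 0.156) = 9.12364%.
1 + r = 1.0912364 / 1.06600 = 1.023674
After-tax real rate = 1.023674 − 1 → 2.37%.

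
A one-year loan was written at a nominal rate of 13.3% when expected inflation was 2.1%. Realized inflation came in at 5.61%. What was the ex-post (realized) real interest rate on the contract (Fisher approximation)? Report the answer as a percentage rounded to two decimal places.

Ex-post: 13.3% − 5.61% = 7.690%
So the realized real rate is 7.69%.

7.69%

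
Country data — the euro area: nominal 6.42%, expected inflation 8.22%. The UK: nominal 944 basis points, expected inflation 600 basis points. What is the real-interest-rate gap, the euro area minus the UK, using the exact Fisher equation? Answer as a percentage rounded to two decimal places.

-4.91%

The euro area: (1 + 0.0642)/(1 + 0.0822) − 1 = -1.6633%
The UK: (1 + 0.0944)/(1 + 0.0600) − 1 = 3.2453%
Differential = -1.6633% − 3.2453% = -4.9086% → -4.91%.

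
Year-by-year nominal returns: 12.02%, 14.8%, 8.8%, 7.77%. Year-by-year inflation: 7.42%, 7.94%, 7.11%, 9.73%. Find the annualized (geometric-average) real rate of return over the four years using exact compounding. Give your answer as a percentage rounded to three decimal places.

2.562%

Nominal growth factor = 1.1202 × 1.1480 × 1.0880 × 1.0777 = 1.50787116
Price-level growth factor = 1.0742 × 1.0794 × 1.0711 × 1.0973 = 1.36277124
Real growth factor = 1.50787116 / 1.36277124 = 1.10647416
Annualized real rate = 1.10647416^(1/4) − 1 = 2.5617% → 2.562%.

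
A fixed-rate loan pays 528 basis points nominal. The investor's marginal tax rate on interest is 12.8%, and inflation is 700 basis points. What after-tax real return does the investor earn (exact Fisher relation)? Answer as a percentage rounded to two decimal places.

-2.24%

After-tax nominal return = 5.28% × (1 − 0.128) = 4.60416%.
1 + r = 1.0460416 / 1.07000 = 0.977609
After-tax real rate = 0.977609 − 1 → -2.24%.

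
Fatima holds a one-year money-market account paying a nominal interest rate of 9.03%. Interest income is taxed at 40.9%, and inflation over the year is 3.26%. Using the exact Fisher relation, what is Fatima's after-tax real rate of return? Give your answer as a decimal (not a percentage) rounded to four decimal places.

0.0201

After-tax nominal return = 9.03% × (1 − 0.409) = 5.33673%.
1 + r = 1.0533673 / 1.03260 = 1.020112
After-tax real rate = 1.020112 − 1 → 0.0201.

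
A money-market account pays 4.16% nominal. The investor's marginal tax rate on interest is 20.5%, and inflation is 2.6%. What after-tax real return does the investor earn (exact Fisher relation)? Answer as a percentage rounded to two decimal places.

0.69%

After-tax nominal return = 4.16% × (1 − 0.205) = 3.3072%.
1 + r = 1.033072 / 1.02600 = 1.006893
After-tax real rate = 1.006893 − 1 → 0.69%.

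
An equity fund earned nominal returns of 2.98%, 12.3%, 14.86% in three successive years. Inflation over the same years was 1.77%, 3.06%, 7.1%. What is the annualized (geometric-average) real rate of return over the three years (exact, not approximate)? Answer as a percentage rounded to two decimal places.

Nominal growth factor = 1.0298 × 1.1230 × 1.1486 = 1.32831616
Price-level growth factor = 1.0177 × 1.0306 × 1.0710 = 1.12330938
Real growth factor = 1.32831616 / 1.12330938 = 1.18250251
Annualized real rate = 1.18250251^(1/3) − 1 = 5.7468% → 5.75%.

5.75%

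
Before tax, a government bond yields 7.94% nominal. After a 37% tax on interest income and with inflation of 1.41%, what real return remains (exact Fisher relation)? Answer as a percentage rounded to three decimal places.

3.542%

After-tax nominal return = 7.94% × (1 − 0.37) = 5.0022%.
1 + r = 1.050022 / 1.01410 = 1.035423
After-tax real rate = 1.035423 − 1 → 3.542%.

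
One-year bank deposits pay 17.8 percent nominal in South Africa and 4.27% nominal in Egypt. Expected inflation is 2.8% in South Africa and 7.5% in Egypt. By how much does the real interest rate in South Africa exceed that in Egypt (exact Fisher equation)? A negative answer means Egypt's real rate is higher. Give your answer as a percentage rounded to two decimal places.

17.60%

South Africa: (1 + 0.1780)/(1 + 0.0280) − 1 = 14.5914%
Egypt: (1 + 0.0427)/(1 + 0.0750) − 1 = -3.0047%
Differential = 14.5914% − (-3.0047%) = 17.5961% → 17.60%.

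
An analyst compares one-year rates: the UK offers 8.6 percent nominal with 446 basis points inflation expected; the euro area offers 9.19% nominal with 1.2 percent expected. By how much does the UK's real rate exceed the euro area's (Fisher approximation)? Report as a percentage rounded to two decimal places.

-3.85%

The UK: 8.6% − 4.46% = 4.140%
The euro area: 9.19% − 1.2% = 7.990%
Differential = -3.850% → -3.85%.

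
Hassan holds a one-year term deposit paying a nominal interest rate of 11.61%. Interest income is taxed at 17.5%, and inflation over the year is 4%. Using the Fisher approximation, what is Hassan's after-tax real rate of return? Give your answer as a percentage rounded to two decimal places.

5.58%

After-tax nominal return = 11.61% × (1 − 0.175) = 9.57825%.
r ≈ 9.57825% − 4% → 5.58%.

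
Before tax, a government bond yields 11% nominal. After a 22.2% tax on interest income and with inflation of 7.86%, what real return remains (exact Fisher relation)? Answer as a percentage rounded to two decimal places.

After-tax nominal return = 11% × (1 − 0.222) = 8.5580%.
1 + r = 1.08558 / 1.07860 = 1.006471
After-tax real rate = 1.006471 − 1 → 0.65%.

0.65%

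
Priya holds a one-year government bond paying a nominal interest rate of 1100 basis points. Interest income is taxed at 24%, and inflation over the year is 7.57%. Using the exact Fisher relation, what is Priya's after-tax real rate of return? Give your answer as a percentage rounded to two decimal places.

0.73%

After-tax nominal return = 11% × (1 − 0.24) = 8.3600%.
1 + r = 1.08360 / 1.07570 = 1.007344
After-tax real rate = 1.007344 − 1 → 0.73%.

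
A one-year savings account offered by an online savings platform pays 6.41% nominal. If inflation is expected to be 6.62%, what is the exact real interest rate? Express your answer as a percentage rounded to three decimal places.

By the Fisher equation, 1 + r = (1 + i)/(1 + π).
1 + r = 1.06410 / 1.06620 = 0.998030
r = 0.998030 − 1 = -0.1970%, i.e. -0.197%.

-0.197%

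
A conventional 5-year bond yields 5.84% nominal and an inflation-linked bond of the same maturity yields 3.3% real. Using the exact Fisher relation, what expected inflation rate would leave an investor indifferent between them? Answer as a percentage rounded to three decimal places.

(1 + π) = (1 + i)/(1 + r) = 1.05840 / 1.03300 = 1.024589
Break-even inflation = 1.024589 − 1 → 2.459%.

2.459%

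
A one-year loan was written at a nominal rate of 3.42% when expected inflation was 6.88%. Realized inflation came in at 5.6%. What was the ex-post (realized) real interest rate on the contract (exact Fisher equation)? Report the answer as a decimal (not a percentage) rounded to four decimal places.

-0.0206

Ex-post: (1 + 0.0342)/(1 + 0.0560) − 1 = -2.0644%
So the realized real rate is -0.0206.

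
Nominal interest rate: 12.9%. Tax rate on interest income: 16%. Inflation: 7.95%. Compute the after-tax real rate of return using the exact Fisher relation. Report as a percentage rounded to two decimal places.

After-tax nominal return = 12.9% × (1 − 0.16) = 10.8360%.
1 + r = 1.10836 / 1.07950 = 1.026735
After-tax real rate = 1.026735 − 1 → 2.67%.

2.67%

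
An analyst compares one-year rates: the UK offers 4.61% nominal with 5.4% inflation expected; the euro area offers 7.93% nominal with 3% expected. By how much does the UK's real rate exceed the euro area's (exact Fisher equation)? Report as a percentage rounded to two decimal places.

The UK: (1 + 0.0461)/(1 + 0.0540) − 1 = -0.7495%
The euro area: (1 + 0.0793)/(1 + 0.0300) − 1 = 4.7864%
Differential = -0.7495% − 4.7864% = -5.5359% → -5.54%.

-5.54%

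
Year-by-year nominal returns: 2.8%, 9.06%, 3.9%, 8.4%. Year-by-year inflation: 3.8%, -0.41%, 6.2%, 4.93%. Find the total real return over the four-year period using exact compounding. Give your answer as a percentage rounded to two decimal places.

Nominal growth factor = 1.0280 × 1.0906 × 1.0390 × 1.0840 = 1.262709
Price-level growth factor = 1.0380 × 0.9959 × 1.0620 × 1.0493 = 1.151960
Real growth factor = 1.262709 / 1.151960 = 1.096140
Total real return = 1.096140 − 1 → 9.61%.

9.61%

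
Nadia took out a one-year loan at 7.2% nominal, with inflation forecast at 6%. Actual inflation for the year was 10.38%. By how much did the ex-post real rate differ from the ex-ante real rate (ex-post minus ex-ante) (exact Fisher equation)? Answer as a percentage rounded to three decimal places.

Ex-ante: (1 + 0.0720)/(1 + 0.0600) − 1 = 1.1321%
Ex-post: (1 + 0.0720)/(1 + 0.1038) − 1 = -2.8810%
Difference (ex-post − ex-ante) = -4.0130% → -4.013%.

-4.013%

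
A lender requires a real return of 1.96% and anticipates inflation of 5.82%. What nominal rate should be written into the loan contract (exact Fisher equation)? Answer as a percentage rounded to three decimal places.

(1 + i) = (1 + r)(1 + π) = 1.01960 × 1.05820 = 1.07894072
i = 1.07894072 − 1, so the required nominal rate is 7.894%.

7.894%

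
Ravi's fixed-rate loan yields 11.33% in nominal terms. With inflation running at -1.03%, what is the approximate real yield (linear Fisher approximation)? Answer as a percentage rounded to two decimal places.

r ≈ i − π = 11.33% − (-1.03%) = 12.36%.

12.36%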